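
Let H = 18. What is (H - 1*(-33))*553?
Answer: 28203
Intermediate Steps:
(H - 1*(-33))*553 = (18 - 1*(-33))*553 = (18 + 33)*553 = 51*553 = 28203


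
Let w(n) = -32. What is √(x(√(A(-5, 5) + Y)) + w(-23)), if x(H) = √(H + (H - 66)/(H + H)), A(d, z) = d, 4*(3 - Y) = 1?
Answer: √(-128 + 2*√2*√(1 + 47*I))/2 ≈ 0.31689 + 5.3513*I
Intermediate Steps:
Y = 11/4 (Y = 3 - ¼*1 = 3 - ¼ = 11/4 ≈ 2.7500)
x(H) = √(H + (-66 + H)/(2*H)) (x(H) = √(H + (-66 + H)/((2*H))) = √(H + (-66 + H)*(1/(2*H))) = √(H + (-66 + H)/(2*H)))
√(x(√(A(-5, 5) + Y)) + w(-23)) = √(√(2 - 132/√(-5 + 11/4) + 4*√(-5 + 11/4))/2 - 32) = √(√(2 - 132*(-2*I/3) + 4*√(-9/4))/2 - 32) = √(√(2 - 132*(-2*I/3) + 4*(3*I/2))/2 - 32) = √(√(2 - (-88)*I + 6*I)/2 - 32) = √(√(2 + 88*I + 6*I)/2 - 32) = √(√(2 + 94*I)/2 - 32) = √(-32 + √(2 + 94*I)/2)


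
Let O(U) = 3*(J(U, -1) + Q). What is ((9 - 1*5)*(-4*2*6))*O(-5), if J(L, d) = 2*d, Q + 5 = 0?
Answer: 4032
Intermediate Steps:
Q = -5 (Q = -5 + 0 = -5)
O(U) = -21 (O(U) = 3*(2*(-1) - 5) = 3*(-2 - 5) = 3*(-7) = -21)
((9 - 1*5)*(-4*2*6))*O(-5) = ((9 - 1*5)*(-4*2*6))*(-21) = ((9 - 5)*(-8*6))*(-21) = (4*(-48))*(-21) = -192*(-21) = 4032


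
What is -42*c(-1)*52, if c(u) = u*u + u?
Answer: 0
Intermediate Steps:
c(u) = u + u² (c(u) = u² + u = u + u²)
-42*c(-1)*52 = -(-42)*(1 - 1)*52 = -(-42)*0*52 = -42*0*52 = 0*52 = 0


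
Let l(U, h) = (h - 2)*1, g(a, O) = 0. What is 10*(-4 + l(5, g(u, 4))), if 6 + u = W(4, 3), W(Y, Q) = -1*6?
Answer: -60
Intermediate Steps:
W(Y, Q) = -6
u = -12 (u = -6 - 6 = -12)
l(U, h) = -2 + h (l(U, h) = (-2 + h)*1 = -2 + h)
10*(-4 + l(5, g(u, 4))) = 10*(-4 + (-2 + 0)) = 10*(-4 - 2) = 10*(-6) = -60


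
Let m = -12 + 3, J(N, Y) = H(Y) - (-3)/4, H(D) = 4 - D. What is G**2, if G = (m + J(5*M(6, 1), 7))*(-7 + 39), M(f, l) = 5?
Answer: 129600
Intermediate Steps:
J(N, Y) = 19/4 - Y (J(N, Y) = (4 - Y) - (-3)/4 = (4 - Y) - 1*(-3/4) = (4 - Y) + 3/4 = 19/4 - Y)
m = -9
G = -360 (G = (-9 + (19/4 - 1*7))*(-7 + 39) = (-9 + (19/4 - 7))*32 = (-9 - 9/4)*32 = -45/4*32 = -360)
G**2 = (-360)**2 = 129600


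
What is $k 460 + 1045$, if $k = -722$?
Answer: $-331075$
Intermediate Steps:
$k 460 + 1045 = \left(-722\right) 460 + 1045 = -332120 + 1045 = -331075$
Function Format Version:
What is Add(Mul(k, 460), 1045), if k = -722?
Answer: -331075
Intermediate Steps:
Add(Mul(k, 460), 1045) = Add(Mul(-722, 460), 1045) = Add(-332120, 1045) = -331075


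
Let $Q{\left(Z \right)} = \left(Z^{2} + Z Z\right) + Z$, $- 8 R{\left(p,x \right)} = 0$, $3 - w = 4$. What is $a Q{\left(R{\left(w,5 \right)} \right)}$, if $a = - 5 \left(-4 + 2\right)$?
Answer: $0$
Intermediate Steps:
$w = -1$ ($w = 3 - 4 = -1$)
$R{\left(p,x \right)} = 0$ ($R{\left(p,x \right)} = \left(- \frac{1}{8}\right) 0 = 0$)
$Q{\left(Z \right)} = Z + 2 Z^{2}$ ($Q{\left(Z \right)} = \left(Z^{2} + Z^{2}\right) + Z = 2 Z^{2} + Z = Z + 2 Z^{2}$)
$a = 10$ ($a = \left(-5\right) \left(-2\right) = 10$)
$a Q{\left(R{\left(w,5 \right)} \right)} = 10 \cdot 0 \left(1 + 2 \cdot 0\right) = 10 \cdot 0 \left(1 + 0\right) = 10 \cdot 0 \cdot 1 = 10 \cdot 0 = 0$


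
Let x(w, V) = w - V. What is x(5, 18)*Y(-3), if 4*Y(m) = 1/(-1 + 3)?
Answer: -13/8 ≈ -1.6250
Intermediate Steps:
Y(m) = ⅛ (Y(m) = 1/(4*(-1 + 3)) = (¼)/2 = (¼)*(½) = ⅛)
x(5, 18)*Y(-3) = (5 - 1*18)*(⅛) = (5 - 18)*(⅛) = -13*⅛ = -13/8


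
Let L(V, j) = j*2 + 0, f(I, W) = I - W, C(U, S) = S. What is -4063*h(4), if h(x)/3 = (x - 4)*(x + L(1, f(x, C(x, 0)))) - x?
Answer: 48756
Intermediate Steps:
L(V, j) = 2*j (L(V, j) = 2*j + 0 = 2*j)
h(x) = -3*x + 9*x*(-4 + x) (h(x) = 3*((x - 4)*(x + 2*(x - 1*0)) - x) = 3*((-4 + x)*(x + 2*(x + 0)) - x) = 3*((-4 + x)*(x + 2*x) - x) = 3*((-4 + x)*(3*x) - x) = 3*(3*x*(-4 + x) - x) = 3*(-x + 3*x*(-4 + x)) = -3*x + 9*x*(-4 + x))
-4063*h(4) = -12189*4*(-13 + 3*4) = -12189*4*(-13 + 12) = -12189*4*(-1) = -4063*(-12) = 48756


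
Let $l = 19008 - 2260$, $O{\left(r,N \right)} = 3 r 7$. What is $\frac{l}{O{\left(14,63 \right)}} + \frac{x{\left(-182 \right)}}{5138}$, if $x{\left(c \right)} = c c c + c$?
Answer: $- \frac{60228617}{53949} \approx -1116.4$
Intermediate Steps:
$O{\left(r,N \right)} = 21 r$
$l = 16748$ ($l = 19008 - 2260 = 16748$)
$x{\left(c \right)} = c + c^{3}$ ($x{\left(c \right)} = c c^{2} + c = c^{3} + c = c + c^{3}$)
$\frac{l}{O{\left(14,63 \right)}} + \frac{x{\left(-182 \right)}}{5138} = \frac{16748}{21 \cdot 14} + \frac{-182 + \left(-182\right)^{3}}{5138} = \frac{16748}{294} + \left(-182 - 6028568\right) \frac{1}{5138} = 16748 \cdot \frac{1}{294} - \frac{430625}{367} = \frac{8374}{147} - \frac{430625}{367} = - \frac{60228617}{53949}$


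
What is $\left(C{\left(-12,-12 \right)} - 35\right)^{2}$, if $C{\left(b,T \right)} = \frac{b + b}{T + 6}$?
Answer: $961$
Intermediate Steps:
$C{\left(b,T \right)} = \frac{2 b}{6 + T}$
$\left(C{\left(-12,-12 \right)} - 35\right)^{2} = \left(2 \left(-12\right) \frac{1}{6 - 12} - 35\right)^{2} = \left(2 \left(-12\right) \frac{1}{-6} - 35\right)^{2} = \left(2 \left(-12\right) \left(- \frac{1}{6}\right) - 35\right)^{2} = \left(4 - 35\right)^{2} = \left(-31\right)^{2} = 961$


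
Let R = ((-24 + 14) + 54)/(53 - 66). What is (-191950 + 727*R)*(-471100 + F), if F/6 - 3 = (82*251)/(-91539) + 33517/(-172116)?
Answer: 8270780903959195963/90308309 ≈ 9.1584e+10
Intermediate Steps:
F = 645323419/41680758 (F = 18 + 6*((82*251)/(-91539) + 33517/(-172116)) = 18 + 6*(20582*(-1/91539) + 33517*(-1/172116)) = 18 + 6*(-20582/91539 - 33517/172116) = 18 + 6*(-104930225/250084548) = 18 - 104930225/41680758 = 645323419/41680758 ≈ 15.483)
R = -44/13 (R = (-10 + 54)/(-13) = 44*(-1/13) = -44/13 ≈ -3.3846)
(-191950 + 727*R)*(-471100 + F) = (-191950 + 727*(-44/13))*(-471100 + 645323419/41680758) = (-191950 - 31988/13)*(-19635159770381/41680758) = -2527338/13*(-19635159770381/41680758) = 8270780903959195963/90308309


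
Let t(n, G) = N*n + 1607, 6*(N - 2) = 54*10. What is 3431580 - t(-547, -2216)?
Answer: 3480297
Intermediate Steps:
N = 92 (N = 2 + (54*10)/6 = 2 + (1/6)*540 = 2 + 90 = 92)
t(n, G) = 1607 + 92*n (t(n, G) = 92*n + 1607 = 1607 + 92*n)
3431580 - t(-547, -2216) = 3431580 - (1607 + 92*(-547)) = 3431580 - (1607 - 50324) = 3431580 - 1*(-48717) = 3431580 + 48717 = 3480297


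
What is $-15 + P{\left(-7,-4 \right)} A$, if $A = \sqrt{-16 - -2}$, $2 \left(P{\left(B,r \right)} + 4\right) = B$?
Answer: $-15 - \frac{15 i \sqrt{14}}{2} \approx -15.0 - 28.062 i$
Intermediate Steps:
$P{\left(B,r \right)} = -4 + \frac{B}{2}$
$A = i \sqrt{14}$ ($A = \sqrt{-16 + 2} = \sqrt{-14} = i \sqrt{14} \approx 3.7417 i$)
$-15 + P{\left(-7,-4 \right)} A = -15 + \left(-4 + \frac{1}{2} \left(-7\right)\right) i \sqrt{14} = -15 + \left(-4 - \frac{7}{2}\right) i \sqrt{14} = -15 - \frac{15 i \sqrt{14}}{2}$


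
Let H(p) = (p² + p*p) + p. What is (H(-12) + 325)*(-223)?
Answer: -134023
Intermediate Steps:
H(p) = p + 2*p² (H(p) = (p² + p²) + p = 2*p² + p = p + 2*p²)
(H(-12) + 325)*(-223) = (-12*(1 + 2*(-12)) + 325)*(-223) = (-12*(1 - 24) + 325)*(-223) = (-12*(-23) + 325)*(-223) = (276 + 325)*(-223) = 601*(-223) = -134023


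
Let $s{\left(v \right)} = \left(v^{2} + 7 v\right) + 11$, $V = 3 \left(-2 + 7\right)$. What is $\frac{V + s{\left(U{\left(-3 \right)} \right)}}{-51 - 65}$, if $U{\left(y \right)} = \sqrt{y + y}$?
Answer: $- \frac{5}{29} - \frac{7 i \sqrt{6}}{116} \approx -0.17241 - 0.14781 i$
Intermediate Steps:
$V = 15$ ($V = 3 \cdot 5 = 15$)
$U{\left(y \right)} = \sqrt{2} \sqrt{y}$ ($U{\left(y \right)} = \sqrt{2 y} = \sqrt{2} \sqrt{y}$)
$s{\left(v \right)} = 11 + v^{2} + 7 v$
$\frac{V + s{\left(U{\left(-3 \right)} \right)}}{-51 - 65} = \frac{15 + \left(11 + \left(\sqrt{2} \sqrt{-3}\right)^{2} + 7 \sqrt{2} \sqrt{-3}\right)}{-51 - 65} = \frac{15 + \left(11 + \left(\sqrt{2} i \sqrt{3}\right)^{2} + 7 \sqrt{2} i \sqrt{3}\right)}{-116} = - \frac{15 + \left(11 + \left(i \sqrt{6}\right)^{2} + 7 i \sqrt{6}\right)}{116} = - \frac{15 + \left(11 - 6 + 7 i \sqrt{6}\right)}{116} = - \frac{15 + \left(5 + 7 i \sqrt{6}\right)}{116} = - \frac{20 + 7 i \sqrt{6}}{116} = - \frac{5}{29} - \frac{7 i \sqrt{6}}{116}$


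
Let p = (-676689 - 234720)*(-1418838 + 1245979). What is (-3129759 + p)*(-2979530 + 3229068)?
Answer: 39312745184219736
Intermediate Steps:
p = 157545248331 (p = -911409*(-172859) = 157545248331)
(-3129759 + p)*(-2979530 + 3229068) = (-3129759 + 157545248331)*(-2979530 + 3229068) = 157542118572*249538 = 39312745184219736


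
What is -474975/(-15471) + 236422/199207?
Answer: 10919558843/342436833 ≈ 31.888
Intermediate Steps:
-474975/(-15471) + 236422/199207 = -474975*(-1/15471) + 236422*(1/199207) = 52775/1719 + 236422/199207 = 10919558843/342436833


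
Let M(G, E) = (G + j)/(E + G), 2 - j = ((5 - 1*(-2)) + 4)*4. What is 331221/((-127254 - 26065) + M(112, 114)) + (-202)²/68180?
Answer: -153742450791/98434943180 ≈ -1.5619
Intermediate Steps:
j = -42 (j = 2 - ((5 - 1*(-2)) + 4)*4 = 2 - ((5 + 2) + 4)*4 = 2 - (7 + 4)*4 = 2 - 11*4 = 2 - 1*44 = 2 - 44 = -42)
M(G, E) = (-42 + G)/(E + G) (M(G, E) = (G - 42)/(E + G) = (-42 + G)/(E + G))
331221/((-127254 - 26065) + M(112, 114)) + (-202)²/68180 = 331221/((-127254 - 26065) + (-42 + 112)/(114 + 112)) + (-202)²/68180 = 331221/(-153319 + 70/226) + 40804*(1/68180) = 331221/(-153319 + (1/226)*70) + 10201/17045 = 331221/(-153319 + 35/113) + 10201/17045 = 331221/(-17325012/113) + 10201/17045 = 331221*(-113/17325012) + 10201/17045 = -12475991/5775004 + 10201/17045 = -153742450791/98434943180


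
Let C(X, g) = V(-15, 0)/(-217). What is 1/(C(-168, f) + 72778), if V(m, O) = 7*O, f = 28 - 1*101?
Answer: 1/72778 ≈ 1.3740e-5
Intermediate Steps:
f = -73 (f = 28 - 101 = -73)
C(X, g) = 0 (C(X, g) = (7*0)/(-217) = 0*(-1/217) = 0)
1/(C(-168, f) + 72778) = 1/(0 + 72778) = 1/72778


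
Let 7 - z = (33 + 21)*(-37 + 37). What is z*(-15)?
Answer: -105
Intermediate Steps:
z = 7 (z = 7 - (33 + 21)*(-37 + 37) = 7 - 54*0 = 7 - 1*0 = 7 + 0 = 7)
z*(-15) = 7*(-15) = -105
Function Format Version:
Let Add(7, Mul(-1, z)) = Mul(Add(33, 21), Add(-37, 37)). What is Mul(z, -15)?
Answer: -105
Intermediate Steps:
z = 7 (z = Add(7, Mul(-1, Mul(Add(33, 21), Add(-37, 37)))) = Add(7, Mul(-1, Mul(54, 0))) = Add(7, Mul(-1, 0)) = Add(7, 0) = 7)
Mul(z, -15) = Mul(7, -15) = -105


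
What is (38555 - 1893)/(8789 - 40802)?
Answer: -36662/32013 ≈ -1.1452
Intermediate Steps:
(38555 - 1893)/(8789 - 40802) = 36662/(-32013) = 36662*(-1/32013) = -36662/32013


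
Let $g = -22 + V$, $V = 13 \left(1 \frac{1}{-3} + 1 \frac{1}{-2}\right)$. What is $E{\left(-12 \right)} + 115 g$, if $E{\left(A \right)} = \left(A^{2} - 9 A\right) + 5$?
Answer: $- \frac{21113}{6} \approx -3518.8$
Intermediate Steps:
$V = - \frac{65}{6}$ ($V = 13 \left(1 \left(- \frac{1}{3}\right) + 1 \left(- \frac{1}{2}\right)\right) = 13 \left(- \frac{1}{3} - \frac{1}{2}\right) = 13 \left(- \frac{5}{6}\right) = - \frac{65}{6} \approx -10.833$)
$E{\left(A \right)} = 5 + A^{2} - 9 A$
$g = - \frac{197}{6}$ ($g = -22 - \frac{65}{6} = - \frac{197}{6} \approx -32.833$)
$E{\left(-12 \right)} + 115 g = \left(5 + \left(-12\right)^{2} - -108\right) + 115 \left(- \frac{197}{6}\right) = \left(5 + 144 + 108\right) - \frac{22655}{6} = 257 - \frac{22655}{6} = - \frac{21113}{6}$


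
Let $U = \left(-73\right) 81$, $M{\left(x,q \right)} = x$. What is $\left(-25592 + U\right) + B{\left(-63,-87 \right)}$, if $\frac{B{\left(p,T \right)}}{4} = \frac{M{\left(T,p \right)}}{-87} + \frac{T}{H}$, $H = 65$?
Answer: $- \frac{2047913}{65} \approx -31506.0$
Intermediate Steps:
$B{\left(p,T \right)} = \frac{88 T}{5655}$ ($B{\left(p,T \right)} = 4 \left(\frac{T}{-87} + \frac{T}{65}\right) = 4 \left(T \left(- \frac{1}{87}\right) + T \frac{1}{65}\right) = 4 \left(- \frac{T}{87} + \frac{T}{65}\right) = 4 \frac{22 T}{5655} = \frac{88 T}{5655}$)
$U = -5913$
$\left(-25592 + U\right) + B{\left(-63,-87 \right)} = \left(-25592 - 5913\right) + \frac{88}{5655} \left(-87\right) = -31505 - \frac{88}{65} = - \frac{2047913}{65}$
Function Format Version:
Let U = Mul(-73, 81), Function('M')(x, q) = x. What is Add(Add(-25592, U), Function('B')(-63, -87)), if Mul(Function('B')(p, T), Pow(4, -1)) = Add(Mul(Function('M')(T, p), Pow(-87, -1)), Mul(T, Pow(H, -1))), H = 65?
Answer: Rational(-2047913, 65) ≈ -31506.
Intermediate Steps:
Function('B')(p, T) = Mul(Rational(88, 5655), T) (Function('B')(p, T) = Mul(4, Add(Mul(T, Pow(-87, -1)), Mul(T, Pow(65, -1)))) = Mul(4, Add(Mul(T, Rational(-1, 87)), Mul(T, Rational(1, 65)))) = Mul(4, Add(Mul(Rational(-1, 87), T), Mul(Rational(1, 65), T))) = Mul(4, Mul(Rational(22, 5655), T)) = Mul(Rational(88, 5655), T))
U = -5913
Add(Add(-25592, U), Function('B')(-63, -87)) = Add(Add(-25592, -5913), Mul(Rational(88, 5655), -87)) = Add(-31505, Rational(-88, 65)) = Rational(-2047913, 65)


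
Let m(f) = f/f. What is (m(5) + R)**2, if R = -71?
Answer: 4900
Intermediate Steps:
m(f) = 1
(m(5) + R)**2 = (1 - 71)**2 = (-70)**2 = 4900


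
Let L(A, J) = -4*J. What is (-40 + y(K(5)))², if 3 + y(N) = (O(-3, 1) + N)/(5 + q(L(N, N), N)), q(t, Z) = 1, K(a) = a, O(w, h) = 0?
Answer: 64009/36 ≈ 1778.0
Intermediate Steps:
y(N) = -3 + N/6 (y(N) = -3 + (0 + N)/(5 + 1) = -3 + N/6)
(-40 + y(K(5)))² = (-40 + (-3 + (⅙)*5))² = (-40 + (-3 + ⅚))² = (-40 - 13/6)² = (-253/6)² = 64009/36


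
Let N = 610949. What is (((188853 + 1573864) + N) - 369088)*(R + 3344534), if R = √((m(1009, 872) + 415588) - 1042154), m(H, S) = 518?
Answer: 6704379276652 + 16036624*I*√9782 ≈ 6.7044e+12 + 1.5861e+9*I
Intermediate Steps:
R = 8*I*√9782 (R = √((518 + 415588) - 1042154) = √(416106 - 1042154) = √(-626048) = 8*I*√9782 ≈ 791.23*I)
(((188853 + 1573864) + N) - 369088)*(R + 3344534) = (((188853 + 1573864) + 610949) - 369088)*(8*I*√9782 + 3344534) = ((1762717 + 610949) - 369088)*(3344534 + 8*I*√9782) = (2373666 - 369088)*(3344534 + 8*I*√9782) = 2004578*(3344534 + 8*I*√9782) = 6704379276652 + 16036624*I*√9782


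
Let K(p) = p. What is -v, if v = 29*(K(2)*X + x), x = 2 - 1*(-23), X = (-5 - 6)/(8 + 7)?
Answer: -10237/15 ≈ -682.47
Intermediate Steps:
X = -11/15 ≈ -0.73333
x = 25 (x = 2 + 23 = 25)
v = 10237/15 (v = 29*(2*(-11/15) + 25) = 29*(-22/15 + 25) = 29*(353/15) = 10237/15 ≈ 682.47)
-v = -1*10237/15 = -10237/15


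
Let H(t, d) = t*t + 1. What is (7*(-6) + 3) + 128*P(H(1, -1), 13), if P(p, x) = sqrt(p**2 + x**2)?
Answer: -39 + 128*sqrt(173) ≈ 1644.6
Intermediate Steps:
H(t, d) = 1 + t**2 (H(t, d) = t**2 + 1 = 1 + t**2)
(7*(-6) + 3) + 128*P(H(1, -1), 13) = (7*(-6) + 3) + 128*sqrt((1 + 1**2)**2 + 13**2) = (-42 + 3) + 128*sqrt((1 + 1)**2 + 169) = -39 + 128*sqrt(2**2 + 169) = -39 + 128*sqrt(4 + 169) = -39 + 128*sqrt(173)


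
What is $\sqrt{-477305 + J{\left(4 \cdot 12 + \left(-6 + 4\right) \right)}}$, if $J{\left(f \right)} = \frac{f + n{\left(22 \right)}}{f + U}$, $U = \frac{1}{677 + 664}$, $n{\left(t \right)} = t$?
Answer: $\frac{i \sqrt{1816276394319389}}{61687} \approx 690.87 i$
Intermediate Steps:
$U = \frac{1}{1341} \approx 0.00074571$
$J{\left(f \right)} = \frac{22 + f}{\frac{1}{1341} + f}$ ($J{\left(f \right)} = \frac{f + 22}{f + \frac{1}{1341}} = \frac{22 + f}{\frac{1}{1341} + f}$)
$\sqrt{-477305 + J{\left(4 \cdot 12 + \left(-6 + 4\right) \right)}} = \sqrt{-477305 + \frac{1341 \left(22 + \left(4 \cdot 12 + \left(-6 + 4\right)\right)\right)}{1 + 1341 \left(4 \cdot 12 + \left(-6 + 4\right)\right)}} = \sqrt{-477305 + \frac{1341 \left(22 + \left(48 - 2\right)\right)}{1 + 1341 \left(48 - 2\right)}} = \sqrt{-477305 + \frac{1341 \left(22 + 46\right)}{1 + 1341 \cdot 46}} = \sqrt{-477305 + 1341 \frac{1}{1 + 61686} \cdot 68} = \sqrt{-477305 + 1341 \cdot \frac{1}{61687} \cdot 68} = \sqrt{-477305 + \frac{91188}{61687}} = \sqrt{- \frac{29443422347}{61687}} = \frac{i \sqrt{1816276394319389}}{61687}$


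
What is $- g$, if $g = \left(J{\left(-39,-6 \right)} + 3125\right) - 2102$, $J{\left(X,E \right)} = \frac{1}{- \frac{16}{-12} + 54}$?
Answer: $- \frac{169821}{166} \approx -1023.0$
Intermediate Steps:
$J{\left(X,E \right)} = \frac{3}{166}$ ($J{\left(X,E \right)} = \frac{1}{\left(-16\right) \left(- \frac{1}{12}\right) + 54} = \frac{1}{\frac{4}{3} + 54} = \frac{1}{\frac{166}{3}} = \frac{3}{166}$)
$g = \frac{169821}{166}$ ($g = \left(\frac{3}{166} + 3125\right) - 2102 = \frac{518753}{166} - 2102 = \frac{169821}{166} \approx 1023.0$)
$- g = \left(-1\right) \frac{169821}{166} = - \frac{169821}{166}$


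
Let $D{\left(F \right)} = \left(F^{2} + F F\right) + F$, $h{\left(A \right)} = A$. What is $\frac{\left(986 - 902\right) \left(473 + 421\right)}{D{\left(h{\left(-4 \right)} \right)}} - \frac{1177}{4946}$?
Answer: $\frac{13263995}{4946} \approx 2681.8$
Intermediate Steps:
$D{\left(F \right)} = F + 2 F^{2}$ ($D{\left(F \right)} = \left(F^{2} + F^{2}\right) + F = 2 F^{2} + F = F + 2 F^{2}$)
$\frac{\left(986 - 902\right) \left(473 + 421\right)}{D{\left(h{\left(-4 \right)} \right)}} - \frac{1177}{4946} = \frac{\left(986 - 902\right) \left(473 + 421\right)}{\left(-4\right) \left(1 + 2 \left(-4\right)\right)} - \frac{1177}{4946} = \frac{84 \cdot 894}{\left(-4\right) \left(1 - 8\right)} - \frac{1177}{4946} = \frac{75096}{\left(-4\right) \left(-7\right)} - \frac{1177}{4946} = \frac{75096}{28} - \frac{1177}{4946} = 75096 \cdot \frac{1}{28} - \frac{1177}{4946} = 2682 - \frac{1177}{4946} = \frac{13263995}{4946}$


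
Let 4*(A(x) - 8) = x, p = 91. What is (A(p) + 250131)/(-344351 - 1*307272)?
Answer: -1000647/2606492 ≈ -0.38391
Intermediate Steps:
A(x) = 8 + x/4
(A(p) + 250131)/(-344351 - 1*307272) = ((8 + (1/4)*91) + 250131)/(-344351 - 1*307272) = ((8 + 91/4) + 250131)/(-344351 - 307272) = (123/4 + 250131)/(-651623) = (1000647/4)*(-1/651623) = -1000647/2606492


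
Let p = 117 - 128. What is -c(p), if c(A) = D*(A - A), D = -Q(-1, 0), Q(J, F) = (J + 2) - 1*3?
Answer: 0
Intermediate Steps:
Q(J, F) = -1 + J (Q(J, F) = (2 + J) - 3 = -1 + J)
D = 2 (D = -(-1 - 1) = -1*(-2) = 2)
p = -11
c(A) = 0 (c(A) = 2*(A - A) = 2*0 = 0)
-c(p) = -1*0 = 0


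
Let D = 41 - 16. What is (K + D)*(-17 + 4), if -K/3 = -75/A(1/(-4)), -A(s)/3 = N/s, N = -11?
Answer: -13325/44 ≈ -302.84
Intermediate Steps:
D = 25
A(s) = 33/s (A(s) = -(-33)/s = 33/s)
K = -75/44 (K = -(-225)/(33/(1/(-4))) = -(-225)/(33/(-¼)) = -(-225)/(33*(-4)) = -(-225)/(-132) = -(-225)*(-1)/132 = -3*25/44 = -75/44 ≈ -1.7045)
(K + D)*(-17 + 4) = (-75/44 + 25)*(-17 + 4) = (1025/44)*(-13) = -13325/44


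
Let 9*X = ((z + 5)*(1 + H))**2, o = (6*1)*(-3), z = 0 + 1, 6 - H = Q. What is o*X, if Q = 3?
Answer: -1152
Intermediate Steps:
H = 3 (H = 6 - 1*3 = 6 - 3 = 3)
z = 1
o = -18 (o = 6*(-3) = -18)
X = 64 (X = ((1 + 5)*(1 + 3))**2/9 = (6*4)**2/9 = (1/9)*24**2 = (1/9)*576 = 64)
o*X = -18*64 = -1152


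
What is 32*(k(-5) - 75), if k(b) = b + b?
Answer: -2720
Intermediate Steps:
k(b) = 2*b
32*(k(-5) - 75) = 32*(2*(-5) - 75) = 32*(-10 - 75) = 32*(-85) = -2720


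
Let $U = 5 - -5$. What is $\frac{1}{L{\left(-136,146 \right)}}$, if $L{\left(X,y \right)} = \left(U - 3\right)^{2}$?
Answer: $\frac{1}{49} \approx 0.020408$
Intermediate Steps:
$U = 10$ ($U = 5 + 5 = 10$)
$L{\left(X,y \right)} = 49$ ($L{\left(X,y \right)} = \left(10 - 3\right)^{2} = 7^{2} = 49$)
$\frac{1}{L{\left(-136,146 \right)}} = \frac{1}{49}$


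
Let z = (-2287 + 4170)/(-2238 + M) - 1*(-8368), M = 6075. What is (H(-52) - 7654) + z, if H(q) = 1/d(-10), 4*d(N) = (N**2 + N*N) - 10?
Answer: 260450269/364515 ≈ 714.51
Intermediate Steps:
d(N) = -5/2 + N**2/2 (d(N) = ((N**2 + N*N) - 10)/4 = ((N**2 + N**2) - 10)/4 = (2*N**2 - 10)/4 = (-10 + 2*N**2)/4 = -5/2 + N**2/2)
z = 32109899/3837 (z = (-2287 + 4170)/(-2238 + 6075) - 1*(-8368) = 1883/3837 + 8368 = 32109899/3837 ≈ 8368.5)
H(q) = 2/95 (H(q) = 1/(-5/2 + (1/2)*(-10)**2) = 1/(-5/2 + (1/2)*100) = 1/(-5/2 + 50) = 1/(95/2) = 2/95)
(H(-52) - 7654) + z = (2/95 - 7654) + 32109899/3837 = -727128/95 + 32109899/3837 = 260450269/364515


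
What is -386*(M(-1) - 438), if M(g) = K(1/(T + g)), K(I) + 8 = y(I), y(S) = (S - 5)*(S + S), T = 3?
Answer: 173893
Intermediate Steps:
y(S) = 2*S*(-5 + S) (y(S) = (-5 + S)*(2*S) = 2*S*(-5 + S))
K(I) = -8 + 2*I*(-5 + I)
M(g) = -8 + 2*(-5 + 1/(3 + g))/(3 + g)
-386*(M(-1) - 438) = -386*(2*(-14 - 5*(-1) - 4*(3 - 1)²)/(3 - 1)² - 438) = -386*(2*(-14 + 5 - 4*2²)/2² - 438) = -386*(2*(¼)*(-14 + 5 - 4*4) - 438) = -386*(2*(¼)*(-14 + 5 - 16) - 438) = -386*(2*(¼)*(-25) - 438) = -386*(-25/2 - 438) = -386*(-901/2) = 173893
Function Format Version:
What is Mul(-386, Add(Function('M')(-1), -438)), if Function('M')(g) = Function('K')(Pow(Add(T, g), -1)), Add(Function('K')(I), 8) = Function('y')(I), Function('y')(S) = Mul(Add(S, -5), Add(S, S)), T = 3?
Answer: 173893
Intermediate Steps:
Function('y')(S) = Mul(2, S, Add(-5, S)) (Function('y')(S) = Mul(Add(-5, S), Mul(2, S)) = Mul(2, S, Add(-5, S)))
Function('K')(I) = Add(-8, Mul(2, I, Add(-5, I)))
Function('M')(g) = Add(-8, Mul(2, Pow(Add(3, g), -1), Add(-5, Pow(Add(3, g), -1))))
Mul(-386, Add(Function('M')(-1), -438)) = Mul(-386, Add(Mul(2, Pow(Add(3, -1), -2), Add(-14, Mul(-5, -1), Mul(-4, Pow(Add(3, -1), 2)))), -438)) = Mul(-386, Add(Mul(2, Pow(2, -2), Add(-14, 5, Mul(-4, Pow(2, 2)))), -438)) = Mul(-386, Add(Mul(2, Rational(1, 4), Add(-14, 5, Mul(-4, 4))), -438)) = Mul(-386, Add(Mul(2, Rational(1, 4), Add(-14, 5, -16)), -438)) = Mul(-386, Add(Mul(2, Rational(1, 4), -25), -438)) = Mul(-386, Add(Rational(-25, 2), -438)) = Mul(-386, Rational(-901, 2)) = 173893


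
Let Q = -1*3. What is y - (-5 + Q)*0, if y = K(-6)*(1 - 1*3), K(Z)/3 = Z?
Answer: 36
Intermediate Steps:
Q = -3
K(Z) = 3*Z
y = 36 (y = (3*(-6))*(1 - 1*3) = -18*(1 - 3) = -18*(-2) = 36)
y - (-5 + Q)*0 = 36 - (-5 - 3)*0 = 36 - (-8)*0 = 36 - 1*0 = 36 + 0 = 36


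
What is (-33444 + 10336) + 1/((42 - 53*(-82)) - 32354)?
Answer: -646238329/27966 ≈ -23108.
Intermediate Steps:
(-33444 + 10336) + 1/((42 - 53*(-82)) - 32354) = -23108 + 1/((42 + 4346) - 32354) = -23108 + 1/(4388 - 32354) = -23108 + 1/(-27966) = -23108 - 1/27966 = -646238329/27966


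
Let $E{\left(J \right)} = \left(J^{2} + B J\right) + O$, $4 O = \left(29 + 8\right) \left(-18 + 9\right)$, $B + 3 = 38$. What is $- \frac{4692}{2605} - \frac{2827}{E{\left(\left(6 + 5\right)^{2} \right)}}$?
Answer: $- \frac{382159672}{195820455} \approx -1.9516$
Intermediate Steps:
$B = 35$ ($B = -3 + 38 = 35$)
$O = - \frac{333}{4}$ ($O = \frac{\left(29 + 8\right) \left(-18 + 9\right)}{4} = \frac{37 \left(-9\right)}{4} = \frac{1}{4} \left(-333\right) = - \frac{333}{4} \approx -83.25$)
$E{\left(J \right)} = - \frac{333}{4} + J^{2} + 35 J$ ($E{\left(J \right)} = \left(J^{2} + 35 J\right) - \frac{333}{4} = - \frac{333}{4} + J^{2} + 35 J$)
$- \frac{4692}{2605} - \frac{2827}{E{\left(\left(6 + 5\right)^{2} \right)}} = - \frac{4692}{2605} - \frac{2827}{- \frac{333}{4} + \left(\left(6 + 5\right)^{2}\right)^{2} + 35 \left(6 + 5\right)^{2}} = \left(-4692\right) \frac{1}{2605} - \frac{2827}{- \frac{333}{4} + \left(11^{2}\right)^{2} + 35 \cdot 11^{2}} = - \frac{4692}{2605} - \frac{2827}{- \frac{333}{4} + 121^{2} + 35 \cdot 121} = - \frac{4692}{2605} - \frac{2827}{- \frac{333}{4} + 14641 + 4235} = - \frac{4692}{2605} - \frac{2827}{\frac{75171}{4}} = - \frac{4692}{2605} - \frac{11308}{75171} = - \frac{382159672}{195820455}$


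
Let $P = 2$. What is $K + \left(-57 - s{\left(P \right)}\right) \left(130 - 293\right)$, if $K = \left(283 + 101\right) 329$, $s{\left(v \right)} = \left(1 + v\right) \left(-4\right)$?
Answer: $133671$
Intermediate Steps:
$s{\left(v \right)} = -4 - 4 v$
$K = 126336$ ($K = 384 \cdot 329 = 126336$)
$K + \left(-57 - s{\left(P \right)}\right) \left(130 - 293\right) = 126336 + \left(-57 - \left(-4 - 8\right)\right) \left(130 - 293\right) = 126336 + \left(-57 - \left(-4 - 8\right)\right) \left(-163\right) = 126336 + \left(-57 - -12\right) \left(-163\right) = 126336 + \left(-57 + 12\right) \left(-163\right) = 126336 - -7335 = 126336 + 7335 = 133671$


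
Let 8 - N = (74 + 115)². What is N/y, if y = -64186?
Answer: 35713/64186 ≈ 0.55640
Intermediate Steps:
N = -35713 (N = 8 - (74 + 115)² = 8 - 1*189² = 8 - 1*35721 = 8 - 35721 = -35713)
N/y = -35713/(-64186) = -35713*(-1/64186) = 35713/64186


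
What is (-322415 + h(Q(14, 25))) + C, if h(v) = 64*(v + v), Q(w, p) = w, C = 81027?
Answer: -239596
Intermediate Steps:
h(v) = 128*v (h(v) = 64*(2*v) = 128*v)
(-322415 + h(Q(14, 25))) + C = (-322415 + 128*14) + 81027 = (-322415 + 1792) + 81027 = -320623 + 81027 = -239596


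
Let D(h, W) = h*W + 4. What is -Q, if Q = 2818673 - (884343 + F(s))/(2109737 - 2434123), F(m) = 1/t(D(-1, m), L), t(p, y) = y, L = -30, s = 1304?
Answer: -27430168323629/9731580 ≈ -2.8187e+6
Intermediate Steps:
D(h, W) = 4 + W*h (D(h, W) = W*h + 4 = 4 + W*h)
F(m) = -1/30 (F(m) = 1/(-30) = -1/30)
Q = 27430168323629/9731580 (Q = 2818673 - (884343 - 1/30)/(2109737 - 2434123) = 2818673 - 26530289/(30*(-324386)) = 2818673 - 26530289*(-1)/(30*324386) = 2818673 - 1*(-26530289/9731580) = 2818673 + 26530289/9731580 = 27430168323629/9731580 ≈ 2.8187e+6)
-Q = -1*27430168323629/9731580 = -27430168323629/9731580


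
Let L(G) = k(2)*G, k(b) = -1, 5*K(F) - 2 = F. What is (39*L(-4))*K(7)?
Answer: 1404/5 ≈ 280.80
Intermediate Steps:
K(F) = ⅖ + F/5
L(G) = -G
(39*L(-4))*K(7) = (39*(-1*(-4)))*(⅖ + (⅕)*7) = (39*4)*(⅖ + 7/5) = 156*(9/5) = 1404/5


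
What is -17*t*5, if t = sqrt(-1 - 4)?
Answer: -85*I*sqrt(5) ≈ -190.07*I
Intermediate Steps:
t = I*sqrt(5) (t = sqrt(-5) = I*sqrt(5) ≈ 2.2361*I)
-17*t*5 = -17*I*sqrt(5)*5 = -85*I*sqrt(5)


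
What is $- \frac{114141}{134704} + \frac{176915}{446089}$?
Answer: $- \frac{27085886389}{60089972656} \approx -0.45076$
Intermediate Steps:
$- \frac{114141}{134704} + \frac{176915}{446089} = - \frac{27085886389}{60089972656}$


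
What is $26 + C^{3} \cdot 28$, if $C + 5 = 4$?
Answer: $-2$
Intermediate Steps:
$C = -1$ ($C = -5 + 4 = -1$)
$26 + C^{3} \cdot 28 = 26 + \left(-1\right)^{3} \cdot 28 = 26 - 28 = -2$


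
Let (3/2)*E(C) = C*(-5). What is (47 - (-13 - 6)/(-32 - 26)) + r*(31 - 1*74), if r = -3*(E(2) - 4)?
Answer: -77101/58 ≈ -1329.3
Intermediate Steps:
E(C) = -10*C/3 (E(C) = 2*(C*(-5))/3 = 2*(-5*C)/3 = -10*C/3)
r = 32 (r = -3*(-10/3*2 - 4) = -3*(-20/3 - 4) = -3*(-32/3) = 32)
(47 - (-13 - 6)/(-32 - 26)) + r*(31 - 1*74) = (47 - (-13 - 6)/(-32 - 26)) + 32*(31 - 1*74) = (47 - (-19)/(-58)) + 32*(31 - 74) = (47 - (-19)*(-1)/58) + 32*(-43) = (47 - 1*19/58) - 1376 = (47 - 19/58) - 1376 = 2707/58 - 1376 = -77101/58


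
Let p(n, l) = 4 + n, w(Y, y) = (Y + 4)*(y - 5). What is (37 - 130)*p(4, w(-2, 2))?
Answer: -744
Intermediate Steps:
w(Y, y) = (-5 + y)*(4 + Y) (w(Y, y) = (4 + Y)*(-5 + y) = (-5 + y)*(4 + Y))
(37 - 130)*p(4, w(-2, 2)) = (37 - 130)*(4 + 4) = -93*8 = -744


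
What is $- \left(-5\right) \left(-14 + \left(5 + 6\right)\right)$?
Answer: $-15$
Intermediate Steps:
$- \left(-5\right) \left(-14 + \left(5 + 6\right)\right) = - \left(-5\right) \left(-14 + 11\right) = - \left(-5\right) \left(-3\right) = \left(-1\right) 15 = -15$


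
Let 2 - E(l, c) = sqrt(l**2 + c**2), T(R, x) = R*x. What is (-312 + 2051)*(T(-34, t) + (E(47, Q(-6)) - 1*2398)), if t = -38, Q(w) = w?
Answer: -1919856 - 1739*sqrt(2245) ≈ -2.0023e+6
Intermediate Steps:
E(l, c) = 2 - sqrt(c**2 + l**2) (E(l, c) = 2 - sqrt(l**2 + c**2) = 2 - sqrt(c**2 + l**2))
(-312 + 2051)*(T(-34, t) + (E(47, Q(-6)) - 1*2398)) = (-312 + 2051)*(-34*(-38) + ((2 - sqrt((-6)**2 + 47**2)) - 1*2398)) = 1739*(1292 + ((2 - sqrt(36 + 2209)) - 2398)) = 1739*(1292 + ((2 - sqrt(2245)) - 2398)) = 1739*(1292 + (-2396 - sqrt(2245))) = 1739*(-1104 - sqrt(2245)) = -1919856 - 1739*sqrt(2245)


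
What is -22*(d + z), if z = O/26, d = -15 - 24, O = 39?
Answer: 825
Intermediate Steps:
d = -39
z = 3/2 (z = 39/26 = 39*(1/26) = 3/2 ≈ 1.5000)
-22*(d + z) = -22*(-39 + 3/2) = -22*(-75/2) = 825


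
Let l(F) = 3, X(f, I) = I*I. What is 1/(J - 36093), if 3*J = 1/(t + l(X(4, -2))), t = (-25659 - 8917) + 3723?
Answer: -92550/3340407151 ≈ -2.7706e-5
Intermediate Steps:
X(f, I) = I**2
t = -30853 (t = -34576 + 3723 = -30853)
J = -1/92550 (J = 1/(3*(-30853 + 3)) = (1/3)/(-30850) = (1/3)*(-1/30850) = -1/92550 ≈ -1.0805e-5)
1/(J - 36093) = 1/(-1/92550 - 36093) = 1/(-3340407151/92550) = -92550/3340407151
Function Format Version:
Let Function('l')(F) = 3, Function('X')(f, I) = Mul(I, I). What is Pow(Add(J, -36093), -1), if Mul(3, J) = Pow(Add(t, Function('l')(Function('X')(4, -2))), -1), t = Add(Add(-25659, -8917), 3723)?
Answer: Rational(-92550, 3340407151) ≈ -2.7706e-5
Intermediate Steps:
Function('X')(f, I) = Pow(I, 2)
t = -30853 (t = Add(-34576, 3723) = -30853)
J = Rational(-1, 92550) (J = Mul(Rational(1, 3), Pow(Add(-30853, 3), -1)) = Mul(Rational(1, 3), Pow(-30850, -1)) = Mul(Rational(1, 3), Rational(-1, 30850)) = Rational(-1, 92550) ≈ -1.0805e-5)
Pow(Add(J, -36093), -1) = Pow(Add(Rational(-1, 92550), -36093), -1) = Pow(Rational(-3340407151, 92550), -1) = Rational(-92550, 3340407151)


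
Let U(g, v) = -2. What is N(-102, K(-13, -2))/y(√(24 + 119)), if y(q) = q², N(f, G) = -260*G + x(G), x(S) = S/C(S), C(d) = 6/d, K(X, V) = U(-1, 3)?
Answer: 142/39 ≈ 3.6410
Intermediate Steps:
K(X, V) = -2
x(S) = S²/6 (x(S) = S/((6/S)) = S*(S/6) = S²/6)
N(f, G) = -260*G + G²/6
N(-102, K(-13, -2))/y(√(24 + 119)) = ((⅙)*(-2)*(-1560 - 2))/((√(24 + 119))²) = ((⅙)*(-2)*(-1562))/((√143)²) = (1562/3)/143 = (1562/3)*(1/143) = 142/39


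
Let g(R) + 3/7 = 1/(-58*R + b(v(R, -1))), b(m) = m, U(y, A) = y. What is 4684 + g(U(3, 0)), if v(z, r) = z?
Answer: 5606228/1197 ≈ 4683.6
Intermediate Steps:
g(R) = -3/7 - 1/(57*R) (g(R) = -3/7 + 1/(-58*R + R) = -3/7 + 1/(-57*R) = -3/7 - 1/(57*R))
4684 + g(U(3, 0)) = 4684 + (1/399)*(-7 - 171*3)/3 = 4684 + (1/399)*(1/3)*(-7 - 513) = 4684 + (1/399)*(1/3)*(-520) = 4684 - 520/1197 = 5606228/1197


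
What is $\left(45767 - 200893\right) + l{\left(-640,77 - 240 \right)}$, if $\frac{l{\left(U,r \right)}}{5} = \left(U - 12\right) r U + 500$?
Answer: $-340235826$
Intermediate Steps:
$l{\left(U,r \right)} = 2500 + 5 U r \left(-12 + U\right)$ ($l{\left(U,r \right)} = 5 \left(\left(U - 12\right) r U + 500\right) = 5 \left(\left(-12 + U\right) r U + 500\right) = 5 \left(r \left(-12 + U\right) U + 500\right) = 5 \left(U r \left(-12 + U\right) + 500\right) = 5 \left(500 + U r \left(-12 + U\right)\right) = 2500 + 5 U r \left(-12 + U\right)$)
$\left(45767 - 200893\right) + l{\left(-640,77 - 240 \right)} = \left(45767 - 200893\right) + \left(2500 - - 38400 \left(77 - 240\right) + 5 \left(77 - 240\right) \left(-640\right)^{2}\right) = -155126 + \left(2500 - \left(-38400\right) \left(-163\right) + 5 \left(-163\right) 409600\right) = -155126 - 340080700 = -340235826$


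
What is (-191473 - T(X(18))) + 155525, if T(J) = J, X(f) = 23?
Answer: -35971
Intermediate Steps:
(-191473 - T(X(18))) + 155525 = (-191473 - 1*23) + 155525 = (-191473 - 23) + 155525 = -191496 + 155525 = -35971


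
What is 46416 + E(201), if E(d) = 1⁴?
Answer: 46417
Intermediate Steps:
E(d) = 1
46416 + E(201) = 46416 + 1 = 46417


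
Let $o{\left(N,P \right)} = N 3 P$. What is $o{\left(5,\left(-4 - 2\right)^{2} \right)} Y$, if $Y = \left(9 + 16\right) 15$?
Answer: $202500$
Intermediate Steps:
$o{\left(N,P \right)} = 3 N P$
$Y = 375$ ($Y = 25 \cdot 15 = 375$)
$o{\left(5,\left(-4 - 2\right)^{2} \right)} Y = 3 \cdot 5 \left(-4 - 2\right)^{2} \cdot 375 = 3 \cdot 5 \left(-6\right)^{2} \cdot 375 = 3 \cdot 5 \cdot 36 \cdot 375 = 540 \cdot 375 = 202500$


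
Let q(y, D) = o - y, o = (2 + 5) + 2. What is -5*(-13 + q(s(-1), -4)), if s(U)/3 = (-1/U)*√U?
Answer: 20 + 15*I ≈ 20.0 + 15.0*I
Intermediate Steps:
s(U) = -3/√U (s(U) = 3*((-1/U)*√U) = 3*(-1/√U) = -3/√U)
o = 9 (o = 7 + 2 = 9)
q(y, D) = 9 - y
-5*(-13 + q(s(-1), -4)) = -5*(-13 + (9 - (-3)/√(-1))) = -5*(-13 + (9 - (-3)*(-I))) = -5*(-13 + (9 - 3*I)) = -5*(-4 - 3*I) = 20 + 15*I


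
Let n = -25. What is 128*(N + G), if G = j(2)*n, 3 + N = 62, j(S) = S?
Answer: 1152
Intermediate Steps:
N = 59 (N = -3 + 62 = 59)
G = -50 (G = 2*(-25) = -50)
128*(N + G) = 128*(59 - 50) = 128*9 = 1152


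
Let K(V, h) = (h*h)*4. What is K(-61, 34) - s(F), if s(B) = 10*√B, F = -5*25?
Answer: 4624 - 50*I*√5 ≈ 4624.0 - 111.8*I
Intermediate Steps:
K(V, h) = 4*h² (K(V, h) = h²*4 = 4*h²)
F = -125
K(-61, 34) - s(F) = 4*34² - 10*√(-125) = 4*1156 - 10*5*I*√5 = 4624 - 50*I*√5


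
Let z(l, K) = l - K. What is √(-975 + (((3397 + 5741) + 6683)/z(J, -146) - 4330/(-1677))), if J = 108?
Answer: I*√165134295486654/425958 ≈ 30.168*I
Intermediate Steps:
√(-975 + (((3397 + 5741) + 6683)/z(J, -146) - 4330/(-1677))) = √(-975 + (((3397 + 5741) + 6683)/(108 - 1*(-146)) - 4330/(-1677))) = √(-975 + ((9138 + 6683)/(108 + 146) - 4330*(-1/1677))) = √(-975 + (15821/254 + 4330/1677)) = √(-975 + 27631637/425958) = √(-387677413/425958) = I*√165134295486654/425958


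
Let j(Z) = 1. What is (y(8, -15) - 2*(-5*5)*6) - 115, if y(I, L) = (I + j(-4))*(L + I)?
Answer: 122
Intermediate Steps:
y(I, L) = (1 + I)*(I + L) (y(I, L) = (I + 1)*(L + I) = (1 + I)*(I + L))
(y(8, -15) - 2*(-5*5)*6) - 115 = ((8 - 15 + 8² + 8*(-15)) - 2*(-5*5)*6) - 115 = ((8 - 15 + 64 - 120) - (-50)*6) - 115 = (-63 - 2*(-150)) - 115 = (-63 + 300) - 115 = 237 - 115 = 122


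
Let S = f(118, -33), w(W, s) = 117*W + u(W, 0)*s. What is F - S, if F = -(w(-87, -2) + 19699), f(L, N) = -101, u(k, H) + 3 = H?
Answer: -9425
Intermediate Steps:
u(k, H) = -3 + H
w(W, s) = -3*s + 117*W (w(W, s) = 117*W + (-3 + 0)*s = 117*W - 3*s = -3*s + 117*W)
S = -101
F = -9526 (F = -((-3*(-2) + 117*(-87)) + 19699) = -((6 - 10179) + 19699) = -(-10173 + 19699) = -1*9526 = -9526)
F - S = -9526 - 1*(-101) = -9526 + 101 = -9425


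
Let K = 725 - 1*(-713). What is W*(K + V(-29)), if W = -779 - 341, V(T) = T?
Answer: -1578080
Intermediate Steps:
K = 1438 (K = 725 + 713 = 1438)
W = -1120
W*(K + V(-29)) = -1120*(1438 - 29) = -1120*1409 = -1578080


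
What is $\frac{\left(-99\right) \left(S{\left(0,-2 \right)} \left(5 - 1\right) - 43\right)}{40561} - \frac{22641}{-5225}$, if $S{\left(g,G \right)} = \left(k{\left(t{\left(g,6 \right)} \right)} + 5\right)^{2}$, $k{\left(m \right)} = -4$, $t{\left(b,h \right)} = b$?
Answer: $\frac{938515326}{211931225} \approx 4.4284$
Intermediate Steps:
$S{\left(g,G \right)} = 1$ ($S{\left(g,G \right)} = \left(-4 + 5\right)^{2} = 1^{2} = 1$)
$\frac{\left(-99\right) \left(S{\left(0,-2 \right)} \left(5 - 1\right) - 43\right)}{40561} - \frac{22641}{-5225} = \frac{\left(-99\right) \left(1 \left(5 - 1\right) - 43\right)}{40561} - \frac{22641}{-5225} = - 99 \left(1 \cdot 4 - 43\right) \frac{1}{40561} - - \frac{22641}{5225} = - 99 \left(4 - 43\right) \frac{1}{40561} + \frac{22641}{5225} = \left(-99\right) \left(-39\right) \frac{1}{40561} + \frac{22641}{5225} = 3861 \cdot \frac{1}{40561} + \frac{22641}{5225} = \frac{3861}{40561} + \frac{22641}{5225} = \frac{938515326}{211931225}$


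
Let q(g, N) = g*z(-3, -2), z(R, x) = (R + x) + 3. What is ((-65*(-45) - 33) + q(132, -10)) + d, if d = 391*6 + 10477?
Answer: 15451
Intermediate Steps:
z(R, x) = 3 + R + x
q(g, N) = -2*g (q(g, N) = g*(3 - 3 - 2) = g*(-2) = -2*g)
d = 12823 (d = 2346 + 10477 = 12823)
((-65*(-45) - 33) + q(132, -10)) + d = ((-65*(-45) - 33) - 2*132) + 12823 = ((2925 - 33) - 264) + 12823 = (2892 - 264) + 12823 = 2628 + 12823 = 15451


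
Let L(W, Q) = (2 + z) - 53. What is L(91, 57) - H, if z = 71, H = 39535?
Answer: -39515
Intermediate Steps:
L(W, Q) = 20 (L(W, Q) = (2 + 71) - 53 = 73 - 53 = 20)
L(91, 57) - H = 20 - 1*39535 = 20 - 39535 = -39515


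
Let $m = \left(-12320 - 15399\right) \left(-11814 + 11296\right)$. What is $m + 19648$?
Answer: $14378090$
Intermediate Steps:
$m = 14358442$ ($m = \left(-27719\right) \left(-518\right) = 14358442$)
$m + 19648 = 14358442 + 19648 = 14378090$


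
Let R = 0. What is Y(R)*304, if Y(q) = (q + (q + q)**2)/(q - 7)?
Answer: 0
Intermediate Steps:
Y(q) = (q + 4*q**2)/(-7 + q) (Y(q) = (q + (2*q)**2)/(-7 + q) = (q + 4*q**2)/(-7 + q))
Y(R)*304 = (0*(1 + 4*0)/(-7 + 0))*304 = (0*(1 + 0)/(-7))*304 = (0*(-1/7)*1)*304 = 0*304 = 0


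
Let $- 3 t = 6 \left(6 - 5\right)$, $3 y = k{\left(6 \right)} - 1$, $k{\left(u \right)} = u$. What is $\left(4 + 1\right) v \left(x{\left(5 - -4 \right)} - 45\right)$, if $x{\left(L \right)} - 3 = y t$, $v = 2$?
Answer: $- \frac{1360}{3} \approx -453.33$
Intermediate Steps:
$y = \frac{5}{3}$ ($y = \frac{6 - 1}{3} = \frac{1}{3} \cdot 5 = \frac{5}{3} \approx 1.6667$)
$t = -2$ ($t = - \frac{6 \left(6 - 5\right)}{3} = - \frac{6 \cdot 1}{3} = \left(- \frac{1}{3}\right) 6 = -2$)
$x{\left(L \right)} = - \frac{1}{3}$ ($x{\left(L \right)} = 3 + \frac{5}{3} \left(-2\right) = 3 - \frac{10}{3} = - \frac{1}{3}$)
$\left(4 + 1\right) v \left(x{\left(5 - -4 \right)} - 45\right) = \left(4 + 1\right) 2 \left(- \frac{1}{3} - 45\right) = 5 \cdot 2 \left(- \frac{136}{3}\right) = 10 \left(- \frac{136}{3}\right) = - \frac{1360}{3}$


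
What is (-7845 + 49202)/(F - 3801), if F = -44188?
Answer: -41357/47989 ≈ -0.86180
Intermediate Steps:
(-7845 + 49202)/(F - 3801) = (-7845 + 49202)/(-44188 - 3801) = 41357/(-47989) = 41357*(-1/47989) = -41357/47989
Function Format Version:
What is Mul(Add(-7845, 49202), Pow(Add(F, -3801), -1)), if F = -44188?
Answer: Rational(-41357, 47989) ≈ -0.86180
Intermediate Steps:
Mul(Add(-7845, 49202), Pow(Add(F, -3801), -1)) = Mul(Add(-7845, 49202), Pow(Add(-44188, -3801), -1)) = Mul(41357, Pow(-47989, -1)) = Mul(41357, Rational(-1, 47989)) = Rational(-41357, 47989)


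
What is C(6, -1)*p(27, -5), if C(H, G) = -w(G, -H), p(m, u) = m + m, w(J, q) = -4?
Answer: 216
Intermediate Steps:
p(m, u) = 2*m
C(H, G) = 4 (C(H, G) = -1*(-4) = 4)
C(6, -1)*p(27, -5) = 4*(2*27) = 4*54 = 216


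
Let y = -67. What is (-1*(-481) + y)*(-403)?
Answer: -166842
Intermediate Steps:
(-1*(-481) + y)*(-403) = (-1*(-481) - 67)*(-403) = (481 - 67)*(-403) = 414*(-403) = -166842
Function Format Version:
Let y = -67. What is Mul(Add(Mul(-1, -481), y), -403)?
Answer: -166842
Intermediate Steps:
Mul(Add(Mul(-1, -481), y), -403) = Mul(Add(Mul(-1, -481), -67), -403) = Mul(Add(481, -67), -403) = Mul(414, -403) = -166842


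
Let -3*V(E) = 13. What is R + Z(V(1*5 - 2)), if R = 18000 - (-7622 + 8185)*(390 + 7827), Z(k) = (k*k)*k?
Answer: -124422814/27 ≈ -4.6083e+6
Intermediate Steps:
V(E) = -13/3 (V(E) = -⅓*13 = -13/3)
Z(k) = k³ (Z(k) = k²*k = k³)
R = -4608171 (R = 18000 - 563*8217 = 18000 - 1*4626171 = 18000 - 4626171 = -4608171)
R + Z(V(1*5 - 2)) = -4608171 + (-13/3)³ = -4608171 - 2197/27 = -124422814/27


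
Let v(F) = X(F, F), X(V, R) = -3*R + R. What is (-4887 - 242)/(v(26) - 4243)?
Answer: 5129/4295 ≈ 1.1942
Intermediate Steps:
X(V, R) = -2*R
v(F) = -2*F
(-4887 - 242)/(v(26) - 4243) = (-4887 - 242)/(-2*26 - 4243) = -5129/(-52 - 4243) = -5129/(-4295) = -5129*(-1/4295) = 5129/4295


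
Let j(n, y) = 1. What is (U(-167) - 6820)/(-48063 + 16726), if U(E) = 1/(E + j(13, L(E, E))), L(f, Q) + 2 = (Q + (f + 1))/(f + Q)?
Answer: 1132121/5201942 ≈ 0.21763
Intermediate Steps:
L(f, Q) = -2 + (1 + Q + f)/(Q + f) (L(f, Q) = -2 + (Q + (f + 1))/(f + Q) = -2 + (Q + (1 + f))/(Q + f) = -2 + (1 + Q + f)/(Q + f))
U(E) = 1/(1 + E) (U(E) = 1/(E + 1) = 1/(1 + E))
(U(-167) - 6820)/(-48063 + 16726) = (1/(1 - 167) - 6820)/(-48063 + 16726) = (1/(-166) - 6820)/(-31337) = (-1/166 - 6820)*(-1/31337) = -1132121/166*(-1/31337) = 1132121/5201942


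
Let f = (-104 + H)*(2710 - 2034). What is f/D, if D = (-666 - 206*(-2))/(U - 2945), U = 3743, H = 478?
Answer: -100876776/127 ≈ -7.9431e+5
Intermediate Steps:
D = -127/399 (D = (-666 - 206*(-2))/(3743 - 2945) = (-666 + 412)/798 = -254*1/798 = -127/399 ≈ -0.31830)
f = 252824 (f = (-104 + 478)*(2710 - 2034) = 374*676 = 252824)
f/D = 252824/(-127/399) = 252824*(-399/127) = -100876776/127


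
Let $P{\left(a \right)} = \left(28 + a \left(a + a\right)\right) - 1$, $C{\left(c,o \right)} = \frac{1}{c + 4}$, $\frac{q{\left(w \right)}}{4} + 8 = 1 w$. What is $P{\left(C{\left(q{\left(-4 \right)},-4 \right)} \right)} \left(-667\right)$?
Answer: $- \frac{17433379}{968} \approx -18010.0$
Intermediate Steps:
$q{\left(w \right)} = -32 + 4 w$ ($q{\left(w \right)} = -32 + 4 \cdot 1 w = -32 + 4 w$)
$C{\left(c,o \right)} = \frac{1}{4 + c}$
$P{\left(a \right)} = 27 + 2 a^{2}$ ($P{\left(a \right)} = \left(28 + a 2 a\right) - 1 = \left(28 + 2 a^{2}\right) - 1 = 27 + 2 a^{2}$)
$P{\left(C{\left(q{\left(-4 \right)},-4 \right)} \right)} \left(-667\right) = \left(27 + 2 \left(\frac{1}{4 + \left(-32 + 4 \left(-4\right)\right)}\right)^{2}\right) \left(-667\right) = \left(27 + 2 \left(\frac{1}{4 - 48}\right)^{2}\right) \left(-667\right) = \left(27 + 2 \left(\frac{1}{-44}\right)^{2}\right) \left(-667\right) = \left(27 + 2 \left(- \frac{1}{44}\right)^{2}\right) \left(-667\right) = \left(27 + 2 \cdot \frac{1}{1936}\right) \left(-667\right) = \left(27 + \frac{1}{968}\right) \left(-667\right) = \frac{26137}{968} \left(-667\right) = - \frac{17433379}{968}$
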